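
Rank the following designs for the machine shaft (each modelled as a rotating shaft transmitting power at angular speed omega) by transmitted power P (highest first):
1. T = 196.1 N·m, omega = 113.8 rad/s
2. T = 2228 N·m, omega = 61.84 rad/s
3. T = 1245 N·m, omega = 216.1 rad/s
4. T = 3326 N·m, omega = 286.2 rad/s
Model: a rotating shaft transmitting power at angular speed omega, so P = T·omega (SI units).
  Case 1: P = 196.1 × 113.8 = 22320 W = 22.32 kW
  Case 2: P = 2228 × 61.84 = 137800 W = 137.8 kW
  Case 3: P = 1245 × 216.1 = 269000 W = 269 kW
  Case 4: P = 3326 × 286.2 = 951900 W = 951.9 kW
Ordering: 951.9 kW (case 4) > 269 kW (case 3) > 137.8 kW (case 2) > 22.32 kW (case 1)
Final answer: 4, 3, 2, 1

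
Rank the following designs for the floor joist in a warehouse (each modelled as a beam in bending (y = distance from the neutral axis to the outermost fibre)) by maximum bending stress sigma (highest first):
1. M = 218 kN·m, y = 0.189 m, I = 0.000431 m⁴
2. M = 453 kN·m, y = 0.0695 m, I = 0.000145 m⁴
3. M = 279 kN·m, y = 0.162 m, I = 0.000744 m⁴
Model: a beam in bending (y = distance from the neutral axis to the outermost fibre), so sigma = (M·y) / I (SI units).
  Case 1: sigma = (218000 × 0.189) / 0.000431 = 9.56 × 10⁷ Pa = 95.6 MPa
  Case 2: sigma = (453000 × 0.0695) / 0.000145 = 2.171 × 10⁸ Pa = 217.1 MPa
  Case 3: sigma = (279000 × 0.162) / 0.000744 = 6.075 × 10⁷ Pa = 60.75 MPa
Ordering: 217.1 MPa (case 2) > 95.6 MPa (case 1) > 60.75 MPa (case 3)
Final answer: 2, 1, 3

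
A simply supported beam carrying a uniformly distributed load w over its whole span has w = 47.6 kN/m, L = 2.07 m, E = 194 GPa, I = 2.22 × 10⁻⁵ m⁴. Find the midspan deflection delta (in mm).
Model: a simply supported beam carrying a uniformly distributed load w over its whole span, so delta = (5·w·L^4) / (384·E·I).
Convert to SI units:
  w = 47.6 kN/m = 47600 N/m
  E = 194 GPa = 1.94 × 10¹¹ Pa
Substitute:
  delta = (5 × 47600 × 2.07^4) / (384 × (1.94 × 10¹¹) × (2.22 × 10⁻⁵))
  delta = 0.002642 m
Convert: delta = 0.002642 m = 2.642 mm
Final answer: delta = 2.642 mm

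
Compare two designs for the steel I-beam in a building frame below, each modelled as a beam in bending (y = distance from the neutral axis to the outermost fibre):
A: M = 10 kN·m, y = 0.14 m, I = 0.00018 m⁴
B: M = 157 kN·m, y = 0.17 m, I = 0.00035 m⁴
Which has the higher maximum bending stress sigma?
Model: a beam in bending (y = distance from the neutral axis to the outermost fibre), so sigma = (M·y) / I (SI units).
  A: sigma = (10000 × 0.14) / 0.00018 = 7.778 × 10⁶ Pa = 7.778 MPa
  B: sigma = (157000 × 0.17) / 0.00035 = 7.626 × 10⁷ Pa = 76.26 MPa
76.26 MPa > 7.778 MPa, so B is larger.
Final answer: B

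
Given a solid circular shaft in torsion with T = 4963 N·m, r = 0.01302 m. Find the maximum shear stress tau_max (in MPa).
Model: a solid circular shaft in torsion, so tau_max = (2·T) / (π·r^3).
Substitute:
  tau_max = (2 × 4963) / (π × 0.01302^3)
  tau_max = 1.432 × 10⁹ Pa
Convert: tau_max = 1.432 × 10⁹ Pa = 1432 MPa
Final answer: tau_max = 1432 MPa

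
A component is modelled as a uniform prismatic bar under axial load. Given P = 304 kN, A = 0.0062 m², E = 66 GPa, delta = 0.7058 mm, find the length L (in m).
Model: a uniform prismatic bar under axial load, so delta = (P·L) / (A·E).
Solve for L: L = (delta·A·E) / P.
Convert to SI units:
  P = 304 kN = 304000 N
  E = 66 GPa = 6.6 × 10¹⁰ Pa
  delta = 0.7058 mm = 0.0007058 m
Substitute:
  L = (0.0007058 × 0.0062 × (6.6 × 10¹⁰)) / 304000
  L = 0.95 m
Final answer: L = 0.95 m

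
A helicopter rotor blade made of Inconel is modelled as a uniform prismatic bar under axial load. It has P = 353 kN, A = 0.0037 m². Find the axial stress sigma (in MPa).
Model: a uniform prismatic bar under axial load, so sigma = P / A.
Convert to SI units:
  P = 353 kN = 353000 N
Substitute:
  sigma = 353000 / 0.0037
  sigma = 9.541 × 10⁷ Pa
Convert: sigma = 9.541 × 10⁷ Pa = 95.41 MPa
Final answer: sigma = 95.41 MPa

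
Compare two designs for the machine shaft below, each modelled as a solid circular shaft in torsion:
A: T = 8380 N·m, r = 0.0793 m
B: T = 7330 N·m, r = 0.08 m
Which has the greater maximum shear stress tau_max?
Model: a solid circular shaft in torsion, so tau_max = (2·T) / (π·r^3) (SI units).
  A: tau_max = (2 × 8380) / (π × 0.0793^3) = 1.07 × 10⁷ Pa = 10.7 MPa
  B: tau_max = (2 × 7330) / (π × 0.08^3) = 9.114 × 10⁶ Pa = 9.114 MPa
10.7 MPa > 9.114 MPa, so A is larger.
Final answer: A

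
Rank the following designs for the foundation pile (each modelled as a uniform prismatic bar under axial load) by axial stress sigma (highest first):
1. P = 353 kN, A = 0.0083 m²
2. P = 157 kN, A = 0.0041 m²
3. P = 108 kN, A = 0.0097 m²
Model: a uniform prismatic bar under axial load, so sigma = P / A (SI units).
  Case 1: sigma = 353000 / 0.0083 = 4.253 × 10⁷ Pa = 42.53 MPa
  Case 2: sigma = 157000 / 0.0041 = 3.829 × 10⁷ Pa = 38.29 MPa
  Case 3: sigma = 108000 / 0.0097 = 1.113 × 10⁷ Pa = 11.13 MPa
Ordering: 42.53 MPa (case 1) > 38.29 MPa (case 2) > 11.13 MPa (case 3)
Final answer: 1, 2, 3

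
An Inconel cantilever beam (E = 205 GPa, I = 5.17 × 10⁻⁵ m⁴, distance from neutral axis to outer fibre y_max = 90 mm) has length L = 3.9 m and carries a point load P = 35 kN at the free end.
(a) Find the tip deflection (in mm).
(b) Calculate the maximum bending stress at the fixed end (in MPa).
(a) Tip deflection of a cantilever with an end point load: δ = P·L^3 / (3·E·I). Convert P = 35 kN = 35000 N, E = 205 GPa = 2.05 × 10¹¹ Pa.
  δ = (35000 × 3.9^3) / (3 × (2.05 × 10¹¹) × (5.17 × 10⁻⁵)) = 0.0653 m = 65.3 mm
(b) Maximum bending moment at the fixed end: M = P·L = 35000 × 3.9 = 136500 N·m. Convert y_max = 90 mm = 0.09 m.
  σ = M·y_max / I = (136500 × 0.09) / (5.17 × 10⁻⁵) = 2.376 × 10⁸ Pa = 237.6 MPa
Final answer: (a) δ = 65.3 mm, (b) σ = 237.6 MPa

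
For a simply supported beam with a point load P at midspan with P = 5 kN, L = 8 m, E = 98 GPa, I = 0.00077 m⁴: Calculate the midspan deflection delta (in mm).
Model: a simply supported beam with a point load P at midspan, so delta = (P·L^3) / (48·E·I).
Convert to SI units:
  P = 5 kN = 5000 N
  E = 98 GPa = 9.8 × 10¹⁰ Pa
Substitute:
  delta = (5000 × 8^3) / (48 × (9.8 × 10¹⁰) × 0.00077)
  delta = 0.0007068 m
Convert: delta = 0.0007068 m = 0.7068 mm
Final answer: delta = 0.7068 mm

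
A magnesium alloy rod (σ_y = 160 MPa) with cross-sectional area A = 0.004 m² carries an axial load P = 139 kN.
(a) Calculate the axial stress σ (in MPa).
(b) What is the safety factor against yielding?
(a) Axial stress σ = P/A. Convert P = 139 kN = 139000 N.
  σ = 139000 / 0.004 = 3.475 × 10⁷ Pa = 34.75 MPa
(b) Safety factor SF = σ_y/σ = 160 / 34.75 = 4.604
Final answer: (a) σ = 34.75 MPa, (b) SF = 4.604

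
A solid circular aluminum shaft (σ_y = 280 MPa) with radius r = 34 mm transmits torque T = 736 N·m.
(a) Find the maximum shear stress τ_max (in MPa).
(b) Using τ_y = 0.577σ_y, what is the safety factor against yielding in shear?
(a) For a solid circular shaft, τ_max = T·r/J with J = π·r^4/2, i.e. τ_max = 2·T / (π·r^3). Convert r = 34 mm = 0.034 m.
  τ_max = (2 × 736) / (π × 0.034^3) = 1.192 × 10⁷ Pa = 11.92 MPa
(b) τ_y = 0.577 × 280 = 161.56 MPa
  SF = τ_y/τ_max = 161.56 / 11.92 = 13.55
Final answer: (a) τ_max = 11.92 MPa, (b) SF = 13.55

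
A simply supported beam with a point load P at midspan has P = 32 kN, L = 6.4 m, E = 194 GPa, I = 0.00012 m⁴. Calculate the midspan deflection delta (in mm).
Model: a simply supported beam with a point load P at midspan, so delta = (P·L^3) / (48·E·I).
Convert to SI units:
  P = 32 kN = 32000 N
  E = 194 GPa = 1.94 × 10¹¹ Pa
Substitute:
  delta = (32000 × 6.4^3) / (48 × (1.94 × 10¹¹) × 0.00012)
  delta = 0.007507 m
Convert: delta = 0.007507 m = 7.507 mm
Final answer: delta = 7.507 mm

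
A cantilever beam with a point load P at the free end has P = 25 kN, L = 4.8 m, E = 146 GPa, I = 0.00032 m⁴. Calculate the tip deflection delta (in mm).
Model: a cantilever beam with a point load P at the free end, so delta = (P·L^3) / (3·E·I).
Convert to SI units:
  P = 25 kN = 25000 N
  E = 146 GPa = 1.46 × 10¹¹ Pa
Substitute:
  delta = (25000 × 4.8^3) / (3 × (1.46 × 10¹¹) × 0.00032)
  delta = 0.01973 m
Convert: delta = 0.01973 m = 19.73 mm
Final answer: delta = 19.73 mm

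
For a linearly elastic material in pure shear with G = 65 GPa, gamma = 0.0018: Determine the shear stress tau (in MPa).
Model: a linearly elastic material in pure shear, so tau = G·gamma.
Convert to SI units:
  G = 65 GPa = 6.5 × 10¹⁰ Pa
Substitute:
  tau = (6.5 × 10¹⁰) × 0.0018
  tau = 1.17 × 10⁸ Pa
Convert: tau = 1.17 × 10⁸ Pa = 117 MPa
Final answer: tau = 117 MPa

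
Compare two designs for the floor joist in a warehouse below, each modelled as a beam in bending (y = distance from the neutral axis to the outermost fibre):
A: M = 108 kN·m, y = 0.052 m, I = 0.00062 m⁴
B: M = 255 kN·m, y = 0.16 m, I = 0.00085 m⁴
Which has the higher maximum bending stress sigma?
Model: a beam in bending (y = distance from the neutral axis to the outermost fibre), so sigma = (M·y) / I (SI units).
  A: sigma = (108000 × 0.052) / 0.00062 = 9.058 × 10⁶ Pa = 9.058 MPa
  B: sigma = (255000 × 0.16) / 0.00085 = 4.8 × 10⁷ Pa = 48 MPa
48 MPa > 9.058 MPa, so B is larger.
Final answer: B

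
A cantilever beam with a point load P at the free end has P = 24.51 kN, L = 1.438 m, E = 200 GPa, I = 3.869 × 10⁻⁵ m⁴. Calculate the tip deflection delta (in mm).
Model: a cantilever beam with a point load P at the free end, so delta = (P·L^3) / (3·E·I).
Convert to SI units:
  P = 24.51 kN = 24510 N
  E = 200 GPa = 2 × 10¹¹ Pa
Substitute:
  delta = (24510 × 1.438^3) / (3 × (2 × 10¹¹) × (3.869 × 10⁻⁵))
  delta = 0.00314 m
Convert: delta = 0.00314 m = 3.14 mm
Final answer: delta = 3.14 mm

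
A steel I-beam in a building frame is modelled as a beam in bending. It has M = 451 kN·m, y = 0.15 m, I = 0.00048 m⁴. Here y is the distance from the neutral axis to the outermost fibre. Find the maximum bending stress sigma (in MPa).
Model: a beam in bending, so sigma = (M·y) / I.
Convert to SI units:
  M = 451 kN·m = 451000 N·m
Substitute:
  sigma = (451000 × 0.15) / 0.00048
  sigma = 1.409 × 10⁸ Pa
Convert: sigma = 1.409 × 10⁸ Pa = 140.9 MPa
Final answer: sigma = 140.9 MPa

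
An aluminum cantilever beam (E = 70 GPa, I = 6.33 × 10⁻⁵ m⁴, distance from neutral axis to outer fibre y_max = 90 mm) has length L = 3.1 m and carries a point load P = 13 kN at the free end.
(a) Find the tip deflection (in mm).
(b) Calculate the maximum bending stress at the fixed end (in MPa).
(a) Tip deflection of a cantilever with an end point load: δ = P·L^3 / (3·E·I). Convert P = 13 kN = 13000 N, E = 70 GPa = 7 × 10¹⁰ Pa.
  δ = (13000 × 3.1^3) / (3 × (7 × 10¹⁰) × (6.33 × 10⁻⁵)) = 0.02913 m = 29.13 mm
(b) Maximum bending moment at the fixed end: M = P·L = 13000 × 3.1 = 40300 N·m. Convert y_max = 90 mm = 0.09 m.
  σ = M·y_max / I = (40300 × 0.09) / (6.33 × 10⁻⁵) = 5.73 × 10⁷ Pa = 57.3 MPa
Final answer: (a) δ = 29.13 mm, (b) σ = 57.3 MPa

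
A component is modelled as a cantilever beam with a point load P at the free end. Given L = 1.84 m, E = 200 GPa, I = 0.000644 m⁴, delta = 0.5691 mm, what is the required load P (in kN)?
Model: a cantilever beam with a point load P at the free end, so delta = (P·L^3) / (3·E·I).
Solve for P: P = (3·delta·E·I) / L^3.
Convert to SI units:
  E = 200 GPa = 2 × 10¹¹ Pa
  delta = 0.5691 mm = 0.0005691 m
Substitute:
  P = (3 × 0.0005691 × (2 × 10¹¹) × 0.000644) / 1.84^3
  P = 35300 N
Convert: P = 35300 N = 35.3 kN
Final answer: P = 35.3 kN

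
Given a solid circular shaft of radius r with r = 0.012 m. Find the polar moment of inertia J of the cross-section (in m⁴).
Model: a solid circular shaft of radius r, so J = (π·r^4) / 2.
Substitute:
  J = (π × 0.012^4) / 2
  J = 3.257 × 10⁻⁸ m⁴
Final answer: J = 3.257 × 10⁻⁸ m⁴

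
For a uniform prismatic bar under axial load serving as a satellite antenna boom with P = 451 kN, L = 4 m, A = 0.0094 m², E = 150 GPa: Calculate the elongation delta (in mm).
Model: a uniform prismatic bar under axial load, so delta = (P·L) / (A·E).
Convert to SI units:
  P = 451 kN = 451000 N
  E = 150 GPa = 1.5 × 10¹¹ Pa
Substitute:
  delta = (451000 × 4) / (0.0094 × (1.5 × 10¹¹))
  delta = 0.001279 m
Convert: delta = 0.001279 m = 1.279 mm
Final answer: delta = 1.279 mm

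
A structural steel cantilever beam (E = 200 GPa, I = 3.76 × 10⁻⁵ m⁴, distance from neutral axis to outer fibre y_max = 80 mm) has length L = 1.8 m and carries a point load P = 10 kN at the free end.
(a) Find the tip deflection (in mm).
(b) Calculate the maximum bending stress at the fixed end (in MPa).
(a) Tip deflection of a cantilever with an end point load: δ = P·L^3 / (3·E·I). Convert P = 10 kN = 10000 N, E = 200 GPa = 2 × 10¹¹ Pa.
  δ = (10000 × 1.8^3) / (3 × (2 × 10¹¹) × (3.76 × 10⁻⁵)) = 0.002585 m = 2.585 mm
(b) Maximum bending moment at the fixed end: M = P·L = 10000 × 1.8 = 18000 N·m. Convert y_max = 80 mm = 0.08 m.
  σ = M·y_max / I = (18000 × 0.08) / (3.76 × 10⁻⁵) = 3.83 × 10⁷ Pa = 38.3 MPa
Final answer: (a) δ = 2.585 mm, (b) σ = 38.3 MPa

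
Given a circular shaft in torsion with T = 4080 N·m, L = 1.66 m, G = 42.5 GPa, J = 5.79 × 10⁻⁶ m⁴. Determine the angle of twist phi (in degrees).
Model: a circular shaft in torsion, so phi = (T·L) / (G·J).
Convert to SI units:
  G = 42.5 GPa = 4.25 × 10¹⁰ Pa
Substitute:
  phi = (4080 × 1.66) / ((4.25 × 10¹⁰) × (5.79 × 10⁻⁶))
  phi = 0.02752 rad
Convert to degrees: phi = 0.02752 × 180/π = 1.577°
Final answer: phi = 1.577°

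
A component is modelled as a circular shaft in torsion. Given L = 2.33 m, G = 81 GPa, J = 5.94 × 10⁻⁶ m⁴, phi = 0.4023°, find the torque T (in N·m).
Model: a circular shaft in torsion, so phi = (T·L) / (G·J).
Solve for T: T = (phi·G·J) / L.
Convert to SI units:
  G = 81 GPa = 8.1 × 10¹⁰ Pa
  phi = 0.4023° = 0.007021 rad
Substitute:
  T = (0.007021 × (8.1 × 10¹⁰) × (5.94 × 10⁻⁶)) / 2.33
  T = 1450 N·m
Final answer: T = 1450 N·m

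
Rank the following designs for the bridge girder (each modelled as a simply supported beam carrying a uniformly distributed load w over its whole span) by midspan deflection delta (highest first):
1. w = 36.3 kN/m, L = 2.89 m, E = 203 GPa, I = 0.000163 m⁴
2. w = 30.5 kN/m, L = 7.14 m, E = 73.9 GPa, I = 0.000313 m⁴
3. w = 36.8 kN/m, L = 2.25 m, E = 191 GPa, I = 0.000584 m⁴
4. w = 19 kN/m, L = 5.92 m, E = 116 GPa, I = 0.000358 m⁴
Model: a simply supported beam carrying a uniformly distributed load w over its whole span, so delta = (5·w·L^4) / (384·E·I) (SI units).
  Case 1: delta = (5 × 36300 × 2.89^4) / (384 × (2.03 × 10¹¹) × 0.000163) = 0.0009964 m = 0.9964 mm
  Case 2: delta = (5 × 30500 × 7.14^4) / (384 × (7.39 × 10¹⁰) × 0.000313) = 0.04462 m = 44.62 mm
  Case 3: delta = (5 × 36800 × 2.25^4) / (384 × (1.91 × 10¹¹) × 0.000584) = 0.0001101 m = 0.1101 mm
  Case 4: delta = (5 × 19000 × 5.92^4) / (384 × (1.16 × 10¹¹) × 0.000358) = 0.007317 m = 7.317 mm
Ordering: 44.62 mm (case 2) > 7.317 mm (case 4) > 0.9964 mm (case 1) > 0.1101 mm (case 3)
Final answer: 2, 4, 1, 3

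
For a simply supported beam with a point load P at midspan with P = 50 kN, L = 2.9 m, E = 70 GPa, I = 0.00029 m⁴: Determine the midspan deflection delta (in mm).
Model: a simply supported beam with a point load P at midspan, so delta = (P·L^3) / (48·E·I).
Convert to SI units:
  P = 50 kN = 50000 N
  E = 70 GPa = 7 × 10¹⁰ Pa
Substitute:
  delta = (50000 × 2.9^3) / (48 × (7 × 10¹⁰) × 0.00029)
  delta = 0.001251 m
Convert: delta = 0.001251 m = 1.251 mm
Final answer: delta = 1.251 mm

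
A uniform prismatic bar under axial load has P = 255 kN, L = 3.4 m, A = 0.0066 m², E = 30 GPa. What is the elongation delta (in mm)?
Model: a uniform prismatic bar under axial load, so delta = (P·L) / (A·E).
Convert to SI units:
  P = 255 kN = 255000 N
  E = 30 GPa = 3 × 10¹⁰ Pa
Substitute:
  delta = (255000 × 3.4) / (0.0066 × (3 × 10¹⁰))
  delta = 0.004379 m
Convert: delta = 0.004379 m = 4.379 mm
Final answer: delta = 4.379 mm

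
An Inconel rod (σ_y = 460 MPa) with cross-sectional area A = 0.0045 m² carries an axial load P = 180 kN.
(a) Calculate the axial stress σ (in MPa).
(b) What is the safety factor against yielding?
(a) Axial stress σ = P/A. Convert P = 180 kN = 180000 N.
  σ = 180000 / 0.0045 = 4 × 10⁷ Pa = 40 MPa
(b) Safety factor SF = σ_y/σ = 460 / 40 = 11.5
Final answer: (a) σ = 40 MPa, (b) SF = 11.5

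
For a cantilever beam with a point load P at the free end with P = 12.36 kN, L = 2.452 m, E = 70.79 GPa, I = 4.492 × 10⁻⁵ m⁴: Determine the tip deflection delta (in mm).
Model: a cantilever beam with a point load P at the free end, so delta = (P·L^3) / (3·E·I).
Convert to SI units:
  P = 12.36 kN = 12360 N
  E = 70.79 GPa = 7.079 × 10¹⁰ Pa
Substitute:
  delta = (12360 × 2.452^3) / (3 × (7.079 × 10¹⁰) × (4.492 × 10⁻⁵))
  delta = 0.0191 m
Convert: delta = 0.0191 m = 19.1 mm
Final answer: delta = 19.1 mm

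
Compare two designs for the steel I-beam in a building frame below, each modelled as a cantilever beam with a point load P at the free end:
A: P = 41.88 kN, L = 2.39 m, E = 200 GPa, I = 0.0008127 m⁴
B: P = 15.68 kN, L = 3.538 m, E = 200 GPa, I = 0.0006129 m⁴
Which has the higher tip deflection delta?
Model: a cantilever beam with a point load P at the free end, so delta = (P·L^3) / (3·E·I) (SI units).
  A: delta = (41880 × 2.39^3) / (3 × (2 × 10¹¹) × 0.0008127) = 0.001173 m = 1.173 mm
  B: delta = (15680 × 3.538^3) / (3 × (2 × 10¹¹) × 0.0006129) = 0.001888 m = 1.888 mm
1.888 mm > 1.173 mm, so B is larger.
Final answer: B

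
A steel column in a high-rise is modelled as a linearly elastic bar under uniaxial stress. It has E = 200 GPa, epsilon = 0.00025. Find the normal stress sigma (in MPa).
Model: a linearly elastic bar under uniaxial stress, so sigma = E·epsilon.
Convert to SI units:
  E = 200 GPa = 2 × 10¹¹ Pa
Substitute:
  sigma = (2 × 10¹¹) × 0.00025
  sigma = 5 × 10⁷ Pa
Convert: sigma = 5 × 10⁷ Pa = 50 MPa
Final answer: sigma = 50 MPa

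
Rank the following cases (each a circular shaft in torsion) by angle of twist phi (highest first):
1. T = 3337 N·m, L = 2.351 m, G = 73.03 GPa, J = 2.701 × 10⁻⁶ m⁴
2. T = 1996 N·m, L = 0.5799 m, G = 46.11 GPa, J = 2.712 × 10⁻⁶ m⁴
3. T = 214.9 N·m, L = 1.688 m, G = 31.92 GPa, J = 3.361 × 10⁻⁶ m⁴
Model: a circular shaft in torsion, so phi = (T·L) / (G·J) (SI units).
  Case 1: phi = (3337 × 2.351) / ((7.303 × 10¹⁰) × (2.701 × 10⁻⁶)) = 0.03977 rad = 2.279°
  Case 2: phi = (1996 × 0.5799) / ((4.611 × 10¹⁰) × (2.712 × 10⁻⁶)) = 0.009256 rad = 0.5303°
  Case 3: phi = (214.9 × 1.688) / ((3.192 × 10¹⁰) × (3.361 × 10⁻⁶)) = 0.003381 rad = 0.1937°
Ordering: 2.279° (case 1) > 0.5303° (case 2) > 0.1937° (case 3)
Final answer: 1, 2, 3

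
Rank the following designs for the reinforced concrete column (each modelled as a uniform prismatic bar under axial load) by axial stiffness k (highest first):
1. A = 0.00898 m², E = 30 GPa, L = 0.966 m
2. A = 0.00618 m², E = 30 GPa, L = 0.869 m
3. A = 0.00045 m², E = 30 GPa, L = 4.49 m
Model: a uniform prismatic bar under axial load, so k = (A·E) / L (SI units).
  Case 1: k = (0.00898 × (3 × 10¹⁰)) / 0.966 = 2.789 × 10⁸ N/m = 278.9 MN/m
  Case 2: k = (0.00618 × (3 × 10¹⁰)) / 0.869 = 2.133 × 10⁸ N/m = 213.3 MN/m
  Case 3: k = (0.00045 × (3 × 10¹⁰)) / 4.49 = 3.007 × 10⁶ N/m = 3.007 MN/m
Ordering: 278.9 MN/m (case 1) > 213.3 MN/m (case 2) > 3.007 MN/m (case 3)
Final answer: 1, 2, 3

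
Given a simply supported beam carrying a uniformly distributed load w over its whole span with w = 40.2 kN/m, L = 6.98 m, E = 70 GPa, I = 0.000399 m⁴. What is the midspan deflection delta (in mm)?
Model: a simply supported beam carrying a uniformly distributed load w over its whole span, so delta = (5·w·L^4) / (384·E·I).
Convert to SI units:
  w = 40.2 kN/m = 40200 N/m
  E = 70 GPa = 7 × 10¹⁰ Pa
Substitute:
  delta = (5 × 40200 × 6.98^4) / (384 × (7 × 10¹⁰) × 0.000399)
  delta = 0.04449 m
Convert: delta = 0.04449 m = 44.49 mm
Final answer: delta = 44.49 mm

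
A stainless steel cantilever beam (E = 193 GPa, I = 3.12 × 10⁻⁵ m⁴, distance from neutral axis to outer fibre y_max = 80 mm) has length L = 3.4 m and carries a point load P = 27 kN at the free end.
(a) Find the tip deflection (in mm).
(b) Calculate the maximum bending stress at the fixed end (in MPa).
(a) Tip deflection of a cantilever with an end point load: δ = P·L^3 / (3·E·I). Convert P = 27 kN = 27000 N, E = 193 GPa = 1.93 × 10¹¹ Pa.
  δ = (27000 × 3.4^3) / (3 × (1.93 × 10¹¹) × (3.12 × 10⁻⁵)) = 0.05874 m = 58.74 mm
(b) Maximum bending moment at the fixed end: M = P·L = 27000 × 3.4 = 91800 N·m. Convert y_max = 80 mm = 0.08 m.
  σ = M·y_max / I = (91800 × 0.08) / (3.12 × 10⁻⁵) = 2.354 × 10⁸ Pa = 235.4 MPa
Final answer: (a) δ = 58.74 mm, (b) σ = 235.4 MPa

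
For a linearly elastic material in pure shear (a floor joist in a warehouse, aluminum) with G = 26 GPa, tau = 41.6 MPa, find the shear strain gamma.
Model: a linearly elastic material in pure shear, so tau = G·gamma.
Solve for gamma: gamma = tau / G.
Convert to SI units:
  G = 26 GPa = 2.6 × 10¹⁰ Pa
  tau = 41.6 MPa = 4.16 × 10⁷ Pa
Substitute:
  gamma = (4.16 × 10⁷) / (2.6 × 10¹⁰)
  gamma = 0.0016
Final answer: gamma = 0.0016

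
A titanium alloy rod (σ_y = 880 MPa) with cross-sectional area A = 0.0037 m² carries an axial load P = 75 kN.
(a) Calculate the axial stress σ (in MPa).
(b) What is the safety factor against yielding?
(a) Axial stress σ = P/A. Convert P = 75 kN = 75000 N.
  σ = 75000 / 0.0037 = 2.027 × 10⁷ Pa = 20.27 MPa
(b) Safety factor SF = σ_y/σ = 880 / 20.27 = 43.41
Final answer: (a) σ = 20.27 MPa, (b) SF = 43.41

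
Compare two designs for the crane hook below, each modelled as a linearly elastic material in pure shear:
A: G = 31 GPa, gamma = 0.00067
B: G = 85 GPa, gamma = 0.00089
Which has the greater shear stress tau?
Model: a linearly elastic material in pure shear, so tau = G·gamma (SI units).
  A: tau = (3.1 × 10¹⁰) × 0.00067 = 2.077 × 10⁷ Pa = 20.77 MPa
  B: tau = (8.5 × 10¹⁰) × 0.00089 = 7.565 × 10⁷ Pa = 75.65 MPa
75.65 MPa > 20.77 MPa, so B is larger.
Final answer: B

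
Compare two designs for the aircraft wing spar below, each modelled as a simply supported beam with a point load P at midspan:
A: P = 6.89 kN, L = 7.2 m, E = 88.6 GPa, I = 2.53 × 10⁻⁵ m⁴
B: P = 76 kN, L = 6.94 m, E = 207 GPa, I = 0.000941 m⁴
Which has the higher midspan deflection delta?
Model: a simply supported beam with a point load P at midspan, so delta = (P·L^3) / (48·E·I) (SI units).
  A: delta = (6890 × 7.2^3) / (48 × (8.86 × 10¹⁰) × (2.53 × 10⁻⁵)) = 0.0239 m = 23.9 mm
  B: delta = (76000 × 6.94^3) / (48 × (2.07 × 10¹¹) × 0.000941) = 0.002717 m = 2.717 mm
23.9 mm > 2.717 mm, so A is larger.
Final answer: A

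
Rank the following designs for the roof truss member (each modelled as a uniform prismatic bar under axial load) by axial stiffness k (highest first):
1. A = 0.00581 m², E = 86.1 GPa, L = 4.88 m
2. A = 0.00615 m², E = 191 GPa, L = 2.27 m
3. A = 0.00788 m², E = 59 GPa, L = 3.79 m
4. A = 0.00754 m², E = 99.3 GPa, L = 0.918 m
Model: a uniform prismatic bar under axial load, so k = (A·E) / L (SI units).
  Case 1: k = (0.00581 × (8.61 × 10¹⁰)) / 4.88 = 1.025 × 10⁸ N/m = 102.5 MN/m
  Case 2: k = (0.00615 × (1.91 × 10¹¹)) / 2.27 = 5.175 × 10⁸ N/m = 517.5 MN/m
  Case 3: k = (0.00788 × (5.9 × 10¹⁰)) / 3.79 = 1.227 × 10⁸ N/m = 122.7 MN/m
  Case 4: k = (0.00754 × (9.93 × 10¹⁰)) / 0.918 = 8.156 × 10⁸ N/m = 815.6 MN/m
Ordering: 815.6 MN/m (case 4) > 517.5 MN/m (case 2) > 122.7 MN/m (case 3) > 102.5 MN/m (case 1)
Final answer: 4, 2, 3, 1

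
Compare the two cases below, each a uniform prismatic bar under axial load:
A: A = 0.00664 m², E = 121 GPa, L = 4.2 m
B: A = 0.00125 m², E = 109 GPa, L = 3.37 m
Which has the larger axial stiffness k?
Model: a uniform prismatic bar under axial load, so k = (A·E) / L (SI units).
  A: k = (0.00664 × (1.21 × 10¹¹)) / 4.2 = 1.913 × 10⁸ N/m = 191.3 MN/m
  B: k = (0.00125 × (1.09 × 10¹¹)) / 3.37 = 4.043 × 10⁷ N/m = 40.43 MN/m
191.3 MN/m > 40.43 MN/m, so A is larger.
Final answer: A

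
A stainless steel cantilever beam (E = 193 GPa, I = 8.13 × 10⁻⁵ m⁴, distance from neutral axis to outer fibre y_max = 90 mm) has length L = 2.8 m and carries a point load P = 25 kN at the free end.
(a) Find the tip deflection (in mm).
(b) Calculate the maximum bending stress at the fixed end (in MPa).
(a) Tip deflection of a cantilever with an end point load: δ = P·L^3 / (3·E·I). Convert P = 25 kN = 25000 N, E = 193 GPa = 1.93 × 10¹¹ Pa.
  δ = (25000 × 2.8^3) / (3 × (1.93 × 10¹¹) × (8.13 × 10⁻⁵)) = 0.01166 m = 11.66 mm
(b) Maximum bending moment at the fixed end: M = P·L = 25000 × 2.8 = 70000 N·m. Convert y_max = 90 mm = 0.09 m.
  σ = M·y_max / I = (70000 × 0.09) / (8.13 × 10⁻⁵) = 7.749 × 10⁷ Pa = 77.49 MPa
Final answer: (a) δ = 11.66 mm, (b) σ = 77.49 MPa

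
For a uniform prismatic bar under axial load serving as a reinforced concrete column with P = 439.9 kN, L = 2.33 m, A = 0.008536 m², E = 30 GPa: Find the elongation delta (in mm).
Model: a uniform prismatic bar under axial load, so delta = (P·L) / (A·E).
Convert to SI units:
  P = 439.9 kN = 439900 N
  E = 30 GPa = 3 × 10¹⁰ Pa
Substitute:
  delta = (439900 × 2.33) / (0.008536 × (3 × 10¹⁰))
  delta = 0.004003 m
Convert: delta = 0.004003 m = 4.003 mm
Final answer: delta = 4.003 mm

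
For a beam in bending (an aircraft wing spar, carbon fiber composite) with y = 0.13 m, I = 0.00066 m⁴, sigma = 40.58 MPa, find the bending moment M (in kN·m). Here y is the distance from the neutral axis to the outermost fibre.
Model: a beam in bending, so sigma = (M·y) / I.
Solve for M: M = (sigma·I) / y.
Convert to SI units:
  sigma = 40.58 MPa = 4.058 × 10⁷ Pa
Substitute:
  M = ((4.058 × 10⁷) × 0.00066) / 0.13
  M = 206000 N·m
Convert: M = 206000 N·m = 206 kN·m
Final answer: M = 206 kN·m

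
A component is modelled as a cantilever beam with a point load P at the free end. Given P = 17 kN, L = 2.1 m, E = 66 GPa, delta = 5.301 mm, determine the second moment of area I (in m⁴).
Model: a cantilever beam with a point load P at the free end, so delta = (P·L^3) / (3·E·I).
Solve for I: I = (P·L^3) / (3·delta·E).
Convert to SI units:
  P = 17 kN = 17000 N
  E = 66 GPa = 6.6 × 10¹⁰ Pa
  delta = 5.301 mm = 0.005301 m
Substitute:
  I = (17000 × 2.1^3) / (3 × 0.005301 × (6.6 × 10¹⁰))
  I = 0.00015 m⁴
Final answer: I = 0.00015 m⁴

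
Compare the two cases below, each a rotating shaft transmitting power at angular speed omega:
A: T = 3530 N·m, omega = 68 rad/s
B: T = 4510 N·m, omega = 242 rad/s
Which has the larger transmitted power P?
Model: a rotating shaft transmitting power at angular speed omega, so P = T·omega (SI units).
  A: P = 3530 × 68 = 240000 W = 240 kW
  B: P = 4510 × 242 = 1.091 × 10⁶ W = 1091 kW
1091 kW > 240 kW, so B is larger.
Final answer: B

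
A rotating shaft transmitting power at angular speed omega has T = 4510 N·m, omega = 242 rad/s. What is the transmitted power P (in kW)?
Model: a rotating shaft transmitting power at angular speed omega, so P = T·omega.
Substitute:
  P = 4510 × 242
  P = 1.091 × 10⁶ W
Convert: P = 1.091 × 10⁶ W = 1091 kW
Final answer: P = 1091 kW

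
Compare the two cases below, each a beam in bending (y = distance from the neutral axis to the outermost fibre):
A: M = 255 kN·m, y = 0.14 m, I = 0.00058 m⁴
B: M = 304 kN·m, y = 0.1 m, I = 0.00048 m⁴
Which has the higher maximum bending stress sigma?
Model: a beam in bending (y = distance from the neutral axis to the outermost fibre), so sigma = (M·y) / I (SI units).
  A: sigma = (255000 × 0.14) / 0.00058 = 6.155 × 10⁷ Pa = 61.55 MPa
  B: sigma = (304000 × 0.1) / 0.00048 = 6.333 × 10⁷ Pa = 63.33 MPa
63.33 MPa > 61.55 MPa, so B is larger.
Final answer: B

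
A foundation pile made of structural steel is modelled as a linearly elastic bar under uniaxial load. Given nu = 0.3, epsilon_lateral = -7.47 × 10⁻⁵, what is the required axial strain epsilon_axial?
Model: a linearly elastic bar under uniaxial load, so epsilon_lateral = -nu·epsilon_axial.
Solve for epsilon_axial: epsilon_axial = -epsilon_lateral / nu.
Substitute:
  epsilon_axial = -(-7.47 × 10⁻⁵) / 0.3
  epsilon_axial = 0.000249
Final answer: epsilon_axial = 0.000249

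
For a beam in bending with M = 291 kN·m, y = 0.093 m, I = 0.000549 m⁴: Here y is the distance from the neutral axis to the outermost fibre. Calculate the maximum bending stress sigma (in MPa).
Model: a beam in bending, so sigma = (M·y) / I.
Convert to SI units:
  M = 291 kN·m = 291000 N·m
Substitute:
  sigma = (291000 × 0.093) / 0.000549
  sigma = 4.93 × 10⁷ Pa
Convert: sigma = 4.93 × 10⁷ Pa = 49.3 MPa
Final answer: sigma = 49.3 MPa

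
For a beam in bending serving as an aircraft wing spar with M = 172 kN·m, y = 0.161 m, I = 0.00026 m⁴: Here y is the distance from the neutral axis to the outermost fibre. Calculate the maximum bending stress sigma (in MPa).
Model: a beam in bending, so sigma = (M·y) / I.
Convert to SI units:
  M = 172 kN·m = 172000 N·m
Substitute:
  sigma = (172000 × 0.161) / 0.00026
  sigma = 1.065 × 10⁸ Pa
Convert: sigma = 1.065 × 10⁸ Pa = 106.5 MPa
Final answer: sigma = 106.5 MPa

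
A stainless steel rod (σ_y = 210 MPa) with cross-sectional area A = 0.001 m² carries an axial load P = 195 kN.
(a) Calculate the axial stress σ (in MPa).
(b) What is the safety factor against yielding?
(a) Axial stress σ = P/A. Convert P = 195 kN = 195000 N.
  σ = 195000 / 0.001 = 1.95 × 10⁸ Pa = 195 MPa
(b) Safety factor SF = σ_y/σ = 210 / 195 = 1.077
Final answer: (a) σ = 195 MPa, (b) SF = 1.077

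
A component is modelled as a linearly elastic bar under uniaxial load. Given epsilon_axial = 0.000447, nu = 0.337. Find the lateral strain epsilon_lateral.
Model: a linearly elastic bar under uniaxial load, so epsilon_lateral = -nu·epsilon_axial.
Substitute:
  epsilon_lateral = -(0.337 × 0.000447)
  epsilon_lateral = -0.0001506
Final answer: epsilon_lateral = -0.0001506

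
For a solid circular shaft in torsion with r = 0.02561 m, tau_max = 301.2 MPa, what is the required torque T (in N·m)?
Model: a solid circular shaft in torsion, so tau_max = (2·T) / (π·r^3).
Solve for T: T = (π·tau_max·r^3) / 2.
Convert to SI units:
  tau_max = 301.2 MPa = 3.012 × 10⁸ Pa
Substitute:
  T = (π × (3.012 × 10⁸) × 0.02561^3) / 2
  T = 7947 N·m
Final answer: T = 7947 N·m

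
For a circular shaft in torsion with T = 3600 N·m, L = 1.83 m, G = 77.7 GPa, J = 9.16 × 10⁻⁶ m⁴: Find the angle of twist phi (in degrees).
Model: a circular shaft in torsion, so phi = (T·L) / (G·J).
Convert to SI units:
  G = 77.7 GPa = 7.77 × 10¹⁰ Pa
Substitute:
  phi = (3600 × 1.83) / ((7.77 × 10¹⁰) × (9.16 × 10⁻⁶))
  phi = 0.009256 rad
Convert to degrees: phi = 0.009256 × 180/π = 0.5303°
Final answer: phi = 0.5303°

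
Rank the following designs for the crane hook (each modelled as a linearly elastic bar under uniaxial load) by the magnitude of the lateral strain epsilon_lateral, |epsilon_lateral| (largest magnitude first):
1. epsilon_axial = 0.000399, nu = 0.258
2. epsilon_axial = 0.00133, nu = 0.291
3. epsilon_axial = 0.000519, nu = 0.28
Model: a linearly elastic bar under uniaxial load, so epsilon_lateral = -nu·epsilon_axial (SI units).
  Case 1: epsilon_lateral = -(0.258 × 0.000399) = -0.0001029
  Case 2: epsilon_lateral = -(0.291 × 0.00133) = -0.000387
  Case 3: epsilon_lateral = -(0.28 × 0.000519) = -0.0001453
Ordering by |epsilon_lateral|: 0.000387 (case 2) > 0.0001453 (case 3) > 0.0001029 (case 1)
Final answer: 2, 3, 1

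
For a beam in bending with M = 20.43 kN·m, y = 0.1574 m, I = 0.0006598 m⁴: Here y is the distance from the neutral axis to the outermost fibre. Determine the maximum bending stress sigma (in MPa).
Model: a beam in bending, so sigma = (M·y) / I.
Convert to SI units:
  M = 20.43 kN·m = 20430 N·m
Substitute:
  sigma = (20430 × 0.1574) / 0.0006598
  sigma = 4.874 × 10⁶ Pa
Convert: sigma = 4.874 × 10⁶ Pa = 4.874 MPa
Final answer: sigma = 4.874 MPa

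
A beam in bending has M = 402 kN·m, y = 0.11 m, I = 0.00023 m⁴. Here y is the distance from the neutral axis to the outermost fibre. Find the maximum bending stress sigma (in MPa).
Model: a beam in bending, so sigma = (M·y) / I.
Convert to SI units:
  M = 402 kN·m = 402000 N·m
Substitute:
  sigma = (402000 × 0.11) / 0.00023
  sigma = 1.923 × 10⁸ Pa
Convert: sigma = 1.923 × 10⁸ Pa = 192.3 MPa
Final answer: sigma = 192.3 MPa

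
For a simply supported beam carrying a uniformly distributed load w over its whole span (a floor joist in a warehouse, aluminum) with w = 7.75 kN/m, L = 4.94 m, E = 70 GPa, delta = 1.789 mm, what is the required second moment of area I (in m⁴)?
Model: a simply supported beam carrying a uniformly distributed load w over its whole span, so delta = (5·w·L^4) / (384·E·I).
Solve for I: I = (5·w·L^4) / (384·delta·E).
Convert to SI units:
  w = 7.75 kN/m = 7750 N/m
  E = 70 GPa = 7 × 10¹⁰ Pa
  delta = 1.789 mm = 0.001789 m
Substitute:
  I = (5 × 7750 × 4.94^4) / (384 × 0.001789 × (7 × 10¹⁰))
  I = 0.0004799 m⁴
Final answer: I = 0.0004799 m⁴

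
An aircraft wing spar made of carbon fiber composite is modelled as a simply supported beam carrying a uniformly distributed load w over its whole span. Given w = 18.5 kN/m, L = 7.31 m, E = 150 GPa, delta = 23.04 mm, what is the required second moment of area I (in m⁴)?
Model: a simply supported beam carrying a uniformly distributed load w over its whole span, so delta = (5·w·L^4) / (384·E·I).
Solve for I: I = (5·w·L^4) / (384·delta·E).
Convert to SI units:
  w = 18.5 kN/m = 18500 N/m
  E = 150 GPa = 1.5 × 10¹¹ Pa
  delta = 23.04 mm = 0.02304 m
Substitute:
  I = (5 × 18500 × 7.31^4) / (384 × 0.02304 × (1.5 × 10¹¹))
  I = 0.000199 m⁴
Final answer: I = 0.000199 m⁴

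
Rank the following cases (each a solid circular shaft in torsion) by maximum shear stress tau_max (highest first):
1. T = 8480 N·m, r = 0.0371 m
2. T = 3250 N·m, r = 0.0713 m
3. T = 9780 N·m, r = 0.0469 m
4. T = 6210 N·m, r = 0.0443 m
Model: a solid circular shaft in torsion, so tau_max = (2·T) / (π·r^3) (SI units).
  Case 1: tau_max = (2 × 8480) / (π × 0.0371^3) = 1.057 × 10⁸ Pa = 105.7 MPa
  Case 2: tau_max = (2 × 3250) / (π × 0.0713^3) = 5.708 × 10⁶ Pa = 5.708 MPa
  Case 3: tau_max = (2 × 9780) / (π × 0.0469^3) = 6.035 × 10⁷ Pa = 60.35 MPa
  Case 4: tau_max = (2 × 6210) / (π × 0.0443^3) = 4.547 × 10⁷ Pa = 45.47 MPa
Ordering: 105.7 MPa (case 1) > 60.35 MPa (case 3) > 45.47 MPa (case 4) > 5.708 MPa (case 2)
Final answer: 1, 3, 4, 2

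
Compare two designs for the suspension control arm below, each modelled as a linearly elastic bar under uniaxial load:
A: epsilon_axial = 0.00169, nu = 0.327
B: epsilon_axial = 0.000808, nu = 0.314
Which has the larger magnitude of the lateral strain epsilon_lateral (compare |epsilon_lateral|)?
Model: a linearly elastic bar under uniaxial load, so epsilon_lateral = -nu·epsilon_axial (SI units).
  A: epsilon_lateral = -(0.327 × 0.00169) = -0.0005526
  B: epsilon_lateral = -(0.314 × 0.000808) = -0.0002537
|epsilon_lateral|: A = 0.0005526, B = 0.0002537, so A is larger in magnitude.
Final answer: A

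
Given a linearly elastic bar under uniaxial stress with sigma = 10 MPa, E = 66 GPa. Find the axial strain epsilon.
Model: a linearly elastic bar under uniaxial stress, so epsilon = sigma / E.
Convert to SI units:
  sigma = 10 MPa = 1 × 10⁷ Pa
  E = 66 GPa = 6.6 × 10¹⁰ Pa
Substitute:
  epsilon = (1 × 10⁷) / (6.6 × 10¹⁰)
  epsilon = 0.0001515
Final answer: epsilon = 0.0001515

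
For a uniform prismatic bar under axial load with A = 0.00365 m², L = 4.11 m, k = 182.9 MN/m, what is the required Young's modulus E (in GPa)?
Model: a uniform prismatic bar under axial load, so k = (A·E) / L.
Solve for E: E = (k·L) / A.
Convert to SI units:
  k = 182.9 MN/m = 1.829 × 10⁸ N/m
Substitute:
  E = ((1.829 × 10⁸) × 4.11) / 0.00365
  E = 2.06 × 10¹¹ Pa
Convert: E = 2.06 × 10¹¹ Pa = 206 GPa
Final answer: E = 206 GPa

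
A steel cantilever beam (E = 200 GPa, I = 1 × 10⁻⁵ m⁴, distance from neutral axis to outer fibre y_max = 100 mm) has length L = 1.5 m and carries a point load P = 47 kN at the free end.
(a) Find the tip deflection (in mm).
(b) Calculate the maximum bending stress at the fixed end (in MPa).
(a) Tip deflection of a cantilever with an end point load: δ = P·L^3 / (3·E·I). Convert P = 47 kN = 47000 N, E = 200 GPa = 2 × 10¹¹ Pa.
  δ = (47000 × 1.5^3) / (3 × (2 × 10¹¹) × (1 × 10⁻⁵)) = 0.02644 m = 26.44 mm
(b) Maximum bending moment at the fixed end: M = P·L = 47000 × 1.5 = 70500 N·m. Convert y_max = 100 mm = 0.1 m.
  σ = M·y_max / I = (70500 × 0.1) / (1 × 10⁻⁵) = 7.05 × 10⁸ Pa = 705 MPa
Final answer: (a) δ = 26.44 mm, (b) σ = 705 MPa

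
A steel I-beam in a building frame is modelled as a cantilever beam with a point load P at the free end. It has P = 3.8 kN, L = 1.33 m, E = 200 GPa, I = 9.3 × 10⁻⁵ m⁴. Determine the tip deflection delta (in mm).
Model: a cantilever beam with a point load P at the free end, so delta = (P·L^3) / (3·E·I).
Convert to SI units:
  P = 3.8 kN = 3800 N
  E = 200 GPa = 2 × 10¹¹ Pa
Substitute:
  delta = (3800 × 1.33^3) / (3 × (2 × 10¹¹) × (9.3 × 10⁻⁵))
  delta = 0.0001602 m
Convert: delta = 0.0001602 m = 0.1602 mm
Final answer: delta = 0.1602 mm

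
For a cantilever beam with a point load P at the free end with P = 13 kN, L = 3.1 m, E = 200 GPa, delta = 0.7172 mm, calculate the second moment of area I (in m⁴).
Model: a cantilever beam with a point load P at the free end, so delta = (P·L^3) / (3·E·I).
Solve for I: I = (P·L^3) / (3·delta·E).
Convert to SI units:
  P = 13 kN = 13000 N
  E = 200 GPa = 2 × 10¹¹ Pa
  delta = 0.7172 mm = 0.0007172 m
Substitute:
  I = (13000 × 3.1^3) / (3 × 0.0007172 × (2 × 10¹¹))
  I = 0.0009 m⁴
Final answer: I = 0.0009 m⁴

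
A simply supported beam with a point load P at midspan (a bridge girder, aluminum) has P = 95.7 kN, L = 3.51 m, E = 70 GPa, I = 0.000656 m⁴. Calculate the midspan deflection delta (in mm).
Model: a simply supported beam with a point load P at midspan, so delta = (P·L^3) / (48·E·I).
Convert to SI units:
  P = 95.7 kN = 95700 N
  E = 70 GPa = 7 × 10¹⁰ Pa
Substitute:
  delta = (95700 × 3.51^3) / (48 × (7 × 10¹⁰) × 0.000656)
  delta = 0.001878 m
Convert: delta = 0.001878 m = 1.878 mm
Final answer: delta = 1.878 mm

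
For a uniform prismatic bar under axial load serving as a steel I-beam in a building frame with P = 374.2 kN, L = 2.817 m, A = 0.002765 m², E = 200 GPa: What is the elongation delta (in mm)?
Model: a uniform prismatic bar under axial load, so delta = (P·L) / (A·E).
Convert to SI units:
  P = 374.2 kN = 374200 N
  E = 200 GPa = 2 × 10¹¹ Pa
Substitute:
  delta = (374200 × 2.817) / (0.002765 × (2 × 10¹¹))
  delta = 0.001906 m
Convert: delta = 0.001906 m = 1.906 mm
Final answer: delta = 1.906 mm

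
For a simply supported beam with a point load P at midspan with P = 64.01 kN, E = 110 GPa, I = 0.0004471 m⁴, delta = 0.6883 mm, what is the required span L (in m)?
Model: a simply supported beam with a point load P at midspan, so delta = (P·L^3) / (48·E·I).
Solve for L: L = ((48·delta·E·I) / P)^(1/3).
Convert to SI units:
  P = 64.01 kN = 64010 N
  E = 110 GPa = 1.1 × 10¹¹ Pa
  delta = 0.6883 mm = 0.0006883 m
Substitute:
  L = ((48 × 0.0006883 × (1.1 × 10¹¹) × 0.0004471) / 64010)^(1/3)
  L = 2.939 m
Final answer: L = 2.939 m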